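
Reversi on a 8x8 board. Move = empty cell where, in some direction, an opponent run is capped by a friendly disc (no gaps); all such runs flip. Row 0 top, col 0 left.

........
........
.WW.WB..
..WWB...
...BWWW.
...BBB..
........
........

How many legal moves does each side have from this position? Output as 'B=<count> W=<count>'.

-- B to move --
(1,0): flips 2 -> legal
(1,1): flips 3 -> legal
(1,2): no bracket -> illegal
(1,3): no bracket -> illegal
(1,4): flips 1 -> legal
(1,5): no bracket -> illegal
(2,0): no bracket -> illegal
(2,3): flips 2 -> legal
(3,0): no bracket -> illegal
(3,1): flips 2 -> legal
(3,5): flips 2 -> legal
(3,6): flips 1 -> legal
(3,7): flips 1 -> legal
(4,1): no bracket -> illegal
(4,2): no bracket -> illegal
(4,7): flips 3 -> legal
(5,6): flips 1 -> legal
(5,7): no bracket -> illegal
B mobility = 10
-- W to move --
(1,4): no bracket -> illegal
(1,5): no bracket -> illegal
(1,6): no bracket -> illegal
(2,3): flips 1 -> legal
(2,6): flips 1 -> legal
(3,5): flips 1 -> legal
(3,6): no bracket -> illegal
(4,2): flips 1 -> legal
(5,2): no bracket -> illegal
(5,6): no bracket -> illegal
(6,2): flips 1 -> legal
(6,3): flips 3 -> legal
(6,4): flips 2 -> legal
(6,5): flips 3 -> legal
(6,6): flips 1 -> legal
W mobility = 9

Answer: B=10 W=9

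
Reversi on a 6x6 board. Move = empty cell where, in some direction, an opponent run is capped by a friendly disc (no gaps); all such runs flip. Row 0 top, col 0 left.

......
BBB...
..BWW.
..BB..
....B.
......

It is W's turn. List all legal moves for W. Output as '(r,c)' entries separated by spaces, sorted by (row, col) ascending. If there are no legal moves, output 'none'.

Answer: (0,1) (2,1) (4,1) (4,2) (4,3)

Derivation:
(0,0): no bracket -> illegal
(0,1): flips 1 -> legal
(0,2): no bracket -> illegal
(0,3): no bracket -> illegal
(1,3): no bracket -> illegal
(2,0): no bracket -> illegal
(2,1): flips 1 -> legal
(3,1): no bracket -> illegal
(3,4): no bracket -> illegal
(3,5): no bracket -> illegal
(4,1): flips 1 -> legal
(4,2): flips 1 -> legal
(4,3): flips 1 -> legal
(4,5): no bracket -> illegal
(5,3): no bracket -> illegal
(5,4): no bracket -> illegal
(5,5): no bracket -> illegal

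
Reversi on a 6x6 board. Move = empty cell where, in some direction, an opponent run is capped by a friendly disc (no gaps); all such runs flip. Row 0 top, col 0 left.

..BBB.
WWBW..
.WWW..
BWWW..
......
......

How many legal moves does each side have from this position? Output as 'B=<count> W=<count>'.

-- B to move --
(0,0): no bracket -> illegal
(0,1): no bracket -> illegal
(1,4): flips 1 -> legal
(2,0): flips 1 -> legal
(2,4): flips 1 -> legal
(3,4): flips 4 -> legal
(4,0): flips 3 -> legal
(4,1): no bracket -> illegal
(4,2): flips 2 -> legal
(4,3): flips 3 -> legal
(4,4): no bracket -> illegal
B mobility = 7
-- W to move --
(0,1): flips 1 -> legal
(0,5): no bracket -> illegal
(1,4): no bracket -> illegal
(1,5): no bracket -> illegal
(2,0): no bracket -> illegal
(4,0): no bracket -> illegal
(4,1): no bracket -> illegal
W mobility = 1

Answer: B=7 W=1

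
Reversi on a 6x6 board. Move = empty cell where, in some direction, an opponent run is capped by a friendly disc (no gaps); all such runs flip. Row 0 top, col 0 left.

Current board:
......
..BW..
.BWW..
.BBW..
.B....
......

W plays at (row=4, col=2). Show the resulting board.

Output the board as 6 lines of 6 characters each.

Place W at (4,2); scan 8 dirs for brackets.
Dir NW: opp run (3,1), next='.' -> no flip
Dir N: opp run (3,2) capped by W -> flip
Dir NE: first cell 'W' (not opp) -> no flip
Dir W: opp run (4,1), next='.' -> no flip
Dir E: first cell '.' (not opp) -> no flip
Dir SW: first cell '.' (not opp) -> no flip
Dir S: first cell '.' (not opp) -> no flip
Dir SE: first cell '.' (not opp) -> no flip
All flips: (3,2)

Answer: ......
..BW..
.BWW..
.BWW..
.BW...
......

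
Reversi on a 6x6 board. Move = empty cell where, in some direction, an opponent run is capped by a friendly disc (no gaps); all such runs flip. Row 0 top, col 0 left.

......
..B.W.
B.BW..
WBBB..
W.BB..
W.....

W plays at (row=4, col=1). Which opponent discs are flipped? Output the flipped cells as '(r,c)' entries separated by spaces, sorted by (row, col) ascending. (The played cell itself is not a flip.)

Dir NW: first cell 'W' (not opp) -> no flip
Dir N: opp run (3,1), next='.' -> no flip
Dir NE: opp run (3,2) capped by W -> flip
Dir W: first cell 'W' (not opp) -> no flip
Dir E: opp run (4,2) (4,3), next='.' -> no flip
Dir SW: first cell 'W' (not opp) -> no flip
Dir S: first cell '.' (not opp) -> no flip
Dir SE: first cell '.' (not opp) -> no flip

Answer: (3,2)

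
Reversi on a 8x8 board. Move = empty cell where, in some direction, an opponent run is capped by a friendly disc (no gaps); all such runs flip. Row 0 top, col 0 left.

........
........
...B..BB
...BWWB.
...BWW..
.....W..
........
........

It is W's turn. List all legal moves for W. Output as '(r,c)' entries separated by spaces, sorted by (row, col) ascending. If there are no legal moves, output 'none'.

(1,2): flips 1 -> legal
(1,3): no bracket -> illegal
(1,4): no bracket -> illegal
(1,5): no bracket -> illegal
(1,6): no bracket -> illegal
(1,7): flips 1 -> legal
(2,2): flips 1 -> legal
(2,4): no bracket -> illegal
(2,5): no bracket -> illegal
(3,2): flips 1 -> legal
(3,7): flips 1 -> legal
(4,2): flips 1 -> legal
(4,6): no bracket -> illegal
(4,7): no bracket -> illegal
(5,2): flips 1 -> legal
(5,3): no bracket -> illegal
(5,4): no bracket -> illegal

Answer: (1,2) (1,7) (2,2) (3,2) (3,7) (4,2) (5,2)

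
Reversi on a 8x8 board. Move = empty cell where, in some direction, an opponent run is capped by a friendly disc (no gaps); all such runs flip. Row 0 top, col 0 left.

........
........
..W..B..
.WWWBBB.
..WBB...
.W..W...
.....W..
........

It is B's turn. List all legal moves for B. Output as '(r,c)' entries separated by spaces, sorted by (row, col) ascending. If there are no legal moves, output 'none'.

(1,1): flips 2 -> legal
(1,2): no bracket -> illegal
(1,3): no bracket -> illegal
(2,0): no bracket -> illegal
(2,1): flips 1 -> legal
(2,3): flips 1 -> legal
(2,4): no bracket -> illegal
(3,0): flips 3 -> legal
(4,0): no bracket -> illegal
(4,1): flips 1 -> legal
(4,5): no bracket -> illegal
(5,0): no bracket -> illegal
(5,2): no bracket -> illegal
(5,3): no bracket -> illegal
(5,5): no bracket -> illegal
(5,6): no bracket -> illegal
(6,0): no bracket -> illegal
(6,1): no bracket -> illegal
(6,2): no bracket -> illegal
(6,3): no bracket -> illegal
(6,4): flips 1 -> legal
(6,6): no bracket -> illegal
(7,4): no bracket -> illegal
(7,5): no bracket -> illegal
(7,6): flips 2 -> legal

Answer: (1,1) (2,1) (2,3) (3,0) (4,1) (6,4) (7,6)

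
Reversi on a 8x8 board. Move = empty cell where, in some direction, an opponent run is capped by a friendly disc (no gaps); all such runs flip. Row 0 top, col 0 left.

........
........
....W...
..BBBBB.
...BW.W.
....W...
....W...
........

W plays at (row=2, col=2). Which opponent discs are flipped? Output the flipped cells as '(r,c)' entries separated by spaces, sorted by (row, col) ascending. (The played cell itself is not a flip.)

Dir NW: first cell '.' (not opp) -> no flip
Dir N: first cell '.' (not opp) -> no flip
Dir NE: first cell '.' (not opp) -> no flip
Dir W: first cell '.' (not opp) -> no flip
Dir E: first cell '.' (not opp) -> no flip
Dir SW: first cell '.' (not opp) -> no flip
Dir S: opp run (3,2), next='.' -> no flip
Dir SE: opp run (3,3) capped by W -> flip

Answer: (3,3)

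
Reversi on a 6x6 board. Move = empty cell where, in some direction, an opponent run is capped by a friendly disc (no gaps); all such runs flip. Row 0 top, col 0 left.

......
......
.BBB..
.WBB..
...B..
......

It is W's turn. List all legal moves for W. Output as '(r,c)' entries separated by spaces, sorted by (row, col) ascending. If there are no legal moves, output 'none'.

Answer: (1,1) (1,3) (3,4)

Derivation:
(1,0): no bracket -> illegal
(1,1): flips 1 -> legal
(1,2): no bracket -> illegal
(1,3): flips 1 -> legal
(1,4): no bracket -> illegal
(2,0): no bracket -> illegal
(2,4): no bracket -> illegal
(3,0): no bracket -> illegal
(3,4): flips 2 -> legal
(4,1): no bracket -> illegal
(4,2): no bracket -> illegal
(4,4): no bracket -> illegal
(5,2): no bracket -> illegal
(5,3): no bracket -> illegal
(5,4): no bracket -> illegal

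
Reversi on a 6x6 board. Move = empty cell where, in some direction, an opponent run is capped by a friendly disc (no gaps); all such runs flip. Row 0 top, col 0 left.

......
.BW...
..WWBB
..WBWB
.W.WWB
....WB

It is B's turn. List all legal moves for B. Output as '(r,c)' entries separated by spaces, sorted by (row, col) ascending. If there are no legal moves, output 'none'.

Answer: (0,1) (1,3) (2,1) (3,1) (4,2) (5,2) (5,3)

Derivation:
(0,1): flips 3 -> legal
(0,2): no bracket -> illegal
(0,3): no bracket -> illegal
(1,3): flips 2 -> legal
(1,4): no bracket -> illegal
(2,1): flips 2 -> legal
(3,0): no bracket -> illegal
(3,1): flips 1 -> legal
(4,0): no bracket -> illegal
(4,2): flips 2 -> legal
(5,0): no bracket -> illegal
(5,1): no bracket -> illegal
(5,2): flips 2 -> legal
(5,3): flips 3 -> legal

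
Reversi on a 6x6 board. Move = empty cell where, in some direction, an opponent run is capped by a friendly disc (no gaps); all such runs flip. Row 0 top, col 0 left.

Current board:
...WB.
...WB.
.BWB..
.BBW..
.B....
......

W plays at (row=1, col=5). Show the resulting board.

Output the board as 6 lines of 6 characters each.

Answer: ...WB.
...WWW
.BWB..
.BBW..
.B....
......

Derivation:
Place W at (1,5); scan 8 dirs for brackets.
Dir NW: opp run (0,4), next=edge -> no flip
Dir N: first cell '.' (not opp) -> no flip
Dir NE: edge -> no flip
Dir W: opp run (1,4) capped by W -> flip
Dir E: edge -> no flip
Dir SW: first cell '.' (not opp) -> no flip
Dir S: first cell '.' (not opp) -> no flip
Dir SE: edge -> no flip
All flips: (1,4)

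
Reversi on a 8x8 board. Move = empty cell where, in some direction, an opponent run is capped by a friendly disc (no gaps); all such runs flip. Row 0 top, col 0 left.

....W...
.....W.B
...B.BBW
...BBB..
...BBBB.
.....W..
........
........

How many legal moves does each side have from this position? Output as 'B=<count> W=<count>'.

-- B to move --
(0,3): no bracket -> illegal
(0,5): flips 1 -> legal
(0,6): no bracket -> illegal
(1,3): no bracket -> illegal
(1,4): no bracket -> illegal
(1,6): no bracket -> illegal
(2,4): no bracket -> illegal
(3,6): no bracket -> illegal
(3,7): flips 1 -> legal
(5,4): no bracket -> illegal
(5,6): no bracket -> illegal
(6,4): flips 1 -> legal
(6,5): flips 1 -> legal
(6,6): flips 1 -> legal
B mobility = 5
-- W to move --
(0,6): no bracket -> illegal
(0,7): flips 1 -> legal
(1,2): no bracket -> illegal
(1,3): no bracket -> illegal
(1,4): no bracket -> illegal
(1,6): no bracket -> illegal
(2,2): flips 2 -> legal
(2,4): flips 2 -> legal
(3,2): no bracket -> illegal
(3,6): no bracket -> illegal
(3,7): flips 2 -> legal
(4,2): no bracket -> illegal
(4,7): no bracket -> illegal
(5,2): no bracket -> illegal
(5,3): no bracket -> illegal
(5,4): no bracket -> illegal
(5,6): no bracket -> illegal
(5,7): no bracket -> illegal
W mobility = 4

Answer: B=5 W=4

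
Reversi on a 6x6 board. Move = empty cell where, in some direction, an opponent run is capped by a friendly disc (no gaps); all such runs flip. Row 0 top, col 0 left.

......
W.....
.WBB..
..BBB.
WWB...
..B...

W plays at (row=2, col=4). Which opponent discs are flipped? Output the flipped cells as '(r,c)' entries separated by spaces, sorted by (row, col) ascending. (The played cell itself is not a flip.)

Dir NW: first cell '.' (not opp) -> no flip
Dir N: first cell '.' (not opp) -> no flip
Dir NE: first cell '.' (not opp) -> no flip
Dir W: opp run (2,3) (2,2) capped by W -> flip
Dir E: first cell '.' (not opp) -> no flip
Dir SW: opp run (3,3) (4,2), next='.' -> no flip
Dir S: opp run (3,4), next='.' -> no flip
Dir SE: first cell '.' (not opp) -> no flip

Answer: (2,2) (2,3)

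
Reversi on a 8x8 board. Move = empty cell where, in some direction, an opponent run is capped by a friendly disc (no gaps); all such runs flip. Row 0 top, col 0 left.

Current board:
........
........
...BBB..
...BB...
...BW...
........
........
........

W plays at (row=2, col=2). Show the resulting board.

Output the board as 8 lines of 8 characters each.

Place W at (2,2); scan 8 dirs for brackets.
Dir NW: first cell '.' (not opp) -> no flip
Dir N: first cell '.' (not opp) -> no flip
Dir NE: first cell '.' (not opp) -> no flip
Dir W: first cell '.' (not opp) -> no flip
Dir E: opp run (2,3) (2,4) (2,5), next='.' -> no flip
Dir SW: first cell '.' (not opp) -> no flip
Dir S: first cell '.' (not opp) -> no flip
Dir SE: opp run (3,3) capped by W -> flip
All flips: (3,3)

Answer: ........
........
..WBBB..
...WB...
...BW...
........
........
........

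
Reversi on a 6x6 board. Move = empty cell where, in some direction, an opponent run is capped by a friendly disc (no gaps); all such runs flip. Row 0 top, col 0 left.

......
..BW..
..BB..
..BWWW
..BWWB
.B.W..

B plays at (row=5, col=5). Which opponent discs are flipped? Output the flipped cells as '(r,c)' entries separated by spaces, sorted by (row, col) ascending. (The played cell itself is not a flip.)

Answer: (3,3) (4,4)

Derivation:
Dir NW: opp run (4,4) (3,3) capped by B -> flip
Dir N: first cell 'B' (not opp) -> no flip
Dir NE: edge -> no flip
Dir W: first cell '.' (not opp) -> no flip
Dir E: edge -> no flip
Dir SW: edge -> no flip
Dir S: edge -> no flip
Dir SE: edge -> no flip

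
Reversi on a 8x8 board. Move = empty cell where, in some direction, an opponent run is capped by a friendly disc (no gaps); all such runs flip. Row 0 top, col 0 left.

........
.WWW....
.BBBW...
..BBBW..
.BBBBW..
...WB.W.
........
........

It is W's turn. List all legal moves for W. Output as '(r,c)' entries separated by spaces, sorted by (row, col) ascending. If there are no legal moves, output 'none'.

Answer: (2,0) (3,0) (3,1) (4,0) (5,1) (5,2) (5,5) (6,3) (6,4)

Derivation:
(1,0): no bracket -> illegal
(1,4): no bracket -> illegal
(2,0): flips 3 -> legal
(2,5): no bracket -> illegal
(3,0): flips 1 -> legal
(3,1): flips 6 -> legal
(4,0): flips 4 -> legal
(5,0): no bracket -> illegal
(5,1): flips 2 -> legal
(5,2): flips 3 -> legal
(5,5): flips 4 -> legal
(6,3): flips 1 -> legal
(6,4): flips 3 -> legal
(6,5): no bracket -> illegal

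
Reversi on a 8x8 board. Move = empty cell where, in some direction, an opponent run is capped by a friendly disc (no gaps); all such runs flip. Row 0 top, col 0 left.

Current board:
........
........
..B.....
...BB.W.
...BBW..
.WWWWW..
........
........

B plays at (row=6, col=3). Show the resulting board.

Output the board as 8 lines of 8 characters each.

Place B at (6,3); scan 8 dirs for brackets.
Dir NW: opp run (5,2), next='.' -> no flip
Dir N: opp run (5,3) capped by B -> flip
Dir NE: opp run (5,4) (4,5) (3,6), next='.' -> no flip
Dir W: first cell '.' (not opp) -> no flip
Dir E: first cell '.' (not opp) -> no flip
Dir SW: first cell '.' (not opp) -> no flip
Dir S: first cell '.' (not opp) -> no flip
Dir SE: first cell '.' (not opp) -> no flip
All flips: (5,3)

Answer: ........
........
..B.....
...BB.W.
...BBW..
.WWBWW..
...B....
........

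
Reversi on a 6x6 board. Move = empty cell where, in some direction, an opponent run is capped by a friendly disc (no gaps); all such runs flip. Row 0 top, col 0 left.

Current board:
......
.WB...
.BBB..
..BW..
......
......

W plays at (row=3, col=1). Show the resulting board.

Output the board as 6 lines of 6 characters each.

Answer: ......
.WB...
.WBB..
.WWW..
......
......

Derivation:
Place W at (3,1); scan 8 dirs for brackets.
Dir NW: first cell '.' (not opp) -> no flip
Dir N: opp run (2,1) capped by W -> flip
Dir NE: opp run (2,2), next='.' -> no flip
Dir W: first cell '.' (not opp) -> no flip
Dir E: opp run (3,2) capped by W -> flip
Dir SW: first cell '.' (not opp) -> no flip
Dir S: first cell '.' (not opp) -> no flip
Dir SE: first cell '.' (not opp) -> no flip
All flips: (2,1) (3,2)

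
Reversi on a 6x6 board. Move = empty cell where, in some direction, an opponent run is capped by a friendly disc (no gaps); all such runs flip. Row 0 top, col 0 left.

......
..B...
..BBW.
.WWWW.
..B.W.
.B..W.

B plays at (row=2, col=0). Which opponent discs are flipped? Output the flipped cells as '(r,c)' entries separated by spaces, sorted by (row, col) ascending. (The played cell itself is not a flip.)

Dir NW: edge -> no flip
Dir N: first cell '.' (not opp) -> no flip
Dir NE: first cell '.' (not opp) -> no flip
Dir W: edge -> no flip
Dir E: first cell '.' (not opp) -> no flip
Dir SW: edge -> no flip
Dir S: first cell '.' (not opp) -> no flip
Dir SE: opp run (3,1) capped by B -> flip

Answer: (3,1)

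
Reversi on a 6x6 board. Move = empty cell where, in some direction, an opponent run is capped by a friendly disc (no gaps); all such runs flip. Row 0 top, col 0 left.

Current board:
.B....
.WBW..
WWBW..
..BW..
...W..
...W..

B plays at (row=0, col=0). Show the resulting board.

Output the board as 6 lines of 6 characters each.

Answer: BB....
.BBW..
WWBW..
..BW..
...W..
...W..

Derivation:
Place B at (0,0); scan 8 dirs for brackets.
Dir NW: edge -> no flip
Dir N: edge -> no flip
Dir NE: edge -> no flip
Dir W: edge -> no flip
Dir E: first cell 'B' (not opp) -> no flip
Dir SW: edge -> no flip
Dir S: first cell '.' (not opp) -> no flip
Dir SE: opp run (1,1) capped by B -> flip
All flips: (1,1)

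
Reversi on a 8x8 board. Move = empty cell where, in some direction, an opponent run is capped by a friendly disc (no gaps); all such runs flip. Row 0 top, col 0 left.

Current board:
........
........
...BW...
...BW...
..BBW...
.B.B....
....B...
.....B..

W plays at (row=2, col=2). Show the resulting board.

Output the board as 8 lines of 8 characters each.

Place W at (2,2); scan 8 dirs for brackets.
Dir NW: first cell '.' (not opp) -> no flip
Dir N: first cell '.' (not opp) -> no flip
Dir NE: first cell '.' (not opp) -> no flip
Dir W: first cell '.' (not opp) -> no flip
Dir E: opp run (2,3) capped by W -> flip
Dir SW: first cell '.' (not opp) -> no flip
Dir S: first cell '.' (not opp) -> no flip
Dir SE: opp run (3,3) capped by W -> flip
All flips: (2,3) (3,3)

Answer: ........
........
..WWW...
...WW...
..BBW...
.B.B....
....B...
.....B..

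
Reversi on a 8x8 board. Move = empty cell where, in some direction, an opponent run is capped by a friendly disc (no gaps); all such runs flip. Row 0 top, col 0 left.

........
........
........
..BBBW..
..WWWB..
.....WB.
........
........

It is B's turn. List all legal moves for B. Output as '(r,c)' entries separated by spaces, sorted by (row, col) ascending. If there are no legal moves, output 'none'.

Answer: (2,5) (3,6) (4,1) (5,1) (5,2) (5,3) (5,4) (6,5) (6,6)

Derivation:
(2,4): no bracket -> illegal
(2,5): flips 1 -> legal
(2,6): no bracket -> illegal
(3,1): no bracket -> illegal
(3,6): flips 1 -> legal
(4,1): flips 3 -> legal
(4,6): no bracket -> illegal
(5,1): flips 1 -> legal
(5,2): flips 2 -> legal
(5,3): flips 1 -> legal
(5,4): flips 3 -> legal
(6,4): no bracket -> illegal
(6,5): flips 1 -> legal
(6,6): flips 2 -> legal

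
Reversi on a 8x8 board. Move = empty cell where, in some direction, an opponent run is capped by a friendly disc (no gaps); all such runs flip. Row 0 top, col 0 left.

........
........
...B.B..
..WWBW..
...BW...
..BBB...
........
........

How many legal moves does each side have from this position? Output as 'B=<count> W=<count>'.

Answer: B=6 W=9

Derivation:
-- B to move --
(2,1): flips 1 -> legal
(2,2): no bracket -> illegal
(2,4): no bracket -> illegal
(2,6): flips 2 -> legal
(3,1): flips 2 -> legal
(3,6): flips 1 -> legal
(4,1): flips 1 -> legal
(4,2): no bracket -> illegal
(4,5): flips 2 -> legal
(4,6): no bracket -> illegal
(5,5): no bracket -> illegal
B mobility = 6
-- W to move --
(1,2): no bracket -> illegal
(1,3): flips 1 -> legal
(1,4): flips 1 -> legal
(1,5): flips 1 -> legal
(1,6): no bracket -> illegal
(2,2): no bracket -> illegal
(2,4): flips 1 -> legal
(2,6): no bracket -> illegal
(3,6): no bracket -> illegal
(4,1): no bracket -> illegal
(4,2): flips 1 -> legal
(4,5): no bracket -> illegal
(5,1): no bracket -> illegal
(5,5): no bracket -> illegal
(6,1): no bracket -> illegal
(6,2): flips 1 -> legal
(6,3): flips 2 -> legal
(6,4): flips 1 -> legal
(6,5): flips 2 -> legal
W mobility = 9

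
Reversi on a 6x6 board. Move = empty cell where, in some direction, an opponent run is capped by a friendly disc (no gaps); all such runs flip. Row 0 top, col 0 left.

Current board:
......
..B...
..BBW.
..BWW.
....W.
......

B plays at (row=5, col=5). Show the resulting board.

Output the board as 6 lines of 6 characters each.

Answer: ......
..B...
..BBW.
..BBW.
....B.
.....B

Derivation:
Place B at (5,5); scan 8 dirs for brackets.
Dir NW: opp run (4,4) (3,3) capped by B -> flip
Dir N: first cell '.' (not opp) -> no flip
Dir NE: edge -> no flip
Dir W: first cell '.' (not opp) -> no flip
Dir E: edge -> no flip
Dir SW: edge -> no flip
Dir S: edge -> no flip
Dir SE: edge -> no flip
All flips: (3,3) (4,4)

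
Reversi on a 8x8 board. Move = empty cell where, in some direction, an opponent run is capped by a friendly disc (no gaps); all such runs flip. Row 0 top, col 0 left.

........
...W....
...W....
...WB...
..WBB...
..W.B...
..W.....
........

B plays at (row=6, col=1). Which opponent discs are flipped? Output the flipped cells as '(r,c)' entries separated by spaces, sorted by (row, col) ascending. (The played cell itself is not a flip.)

Dir NW: first cell '.' (not opp) -> no flip
Dir N: first cell '.' (not opp) -> no flip
Dir NE: opp run (5,2) capped by B -> flip
Dir W: first cell '.' (not opp) -> no flip
Dir E: opp run (6,2), next='.' -> no flip
Dir SW: first cell '.' (not opp) -> no flip
Dir S: first cell '.' (not opp) -> no flip
Dir SE: first cell '.' (not opp) -> no flip

Answer: (5,2)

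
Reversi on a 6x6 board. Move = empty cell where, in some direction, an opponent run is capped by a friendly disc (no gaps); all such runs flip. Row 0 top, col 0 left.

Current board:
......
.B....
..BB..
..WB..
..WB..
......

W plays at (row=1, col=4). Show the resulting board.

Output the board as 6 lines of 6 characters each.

Answer: ......
.B..W.
..BW..
..WB..
..WB..
......

Derivation:
Place W at (1,4); scan 8 dirs for brackets.
Dir NW: first cell '.' (not opp) -> no flip
Dir N: first cell '.' (not opp) -> no flip
Dir NE: first cell '.' (not opp) -> no flip
Dir W: first cell '.' (not opp) -> no flip
Dir E: first cell '.' (not opp) -> no flip
Dir SW: opp run (2,3) capped by W -> flip
Dir S: first cell '.' (not opp) -> no flip
Dir SE: first cell '.' (not opp) -> no flip
All flips: (2,3)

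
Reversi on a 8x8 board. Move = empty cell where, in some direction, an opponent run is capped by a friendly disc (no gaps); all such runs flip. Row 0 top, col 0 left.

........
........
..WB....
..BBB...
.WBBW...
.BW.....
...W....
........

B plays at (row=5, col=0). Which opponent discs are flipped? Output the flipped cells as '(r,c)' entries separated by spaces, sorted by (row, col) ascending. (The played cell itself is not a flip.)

Dir NW: edge -> no flip
Dir N: first cell '.' (not opp) -> no flip
Dir NE: opp run (4,1) capped by B -> flip
Dir W: edge -> no flip
Dir E: first cell 'B' (not opp) -> no flip
Dir SW: edge -> no flip
Dir S: first cell '.' (not opp) -> no flip
Dir SE: first cell '.' (not opp) -> no flip

Answer: (4,1)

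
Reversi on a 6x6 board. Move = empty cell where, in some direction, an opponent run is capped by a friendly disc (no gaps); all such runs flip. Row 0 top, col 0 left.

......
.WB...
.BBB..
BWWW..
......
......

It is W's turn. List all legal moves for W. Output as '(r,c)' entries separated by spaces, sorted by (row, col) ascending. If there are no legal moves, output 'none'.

Answer: (0,2) (1,0) (1,3) (1,4)

Derivation:
(0,1): no bracket -> illegal
(0,2): flips 2 -> legal
(0,3): no bracket -> illegal
(1,0): flips 1 -> legal
(1,3): flips 3 -> legal
(1,4): flips 1 -> legal
(2,0): no bracket -> illegal
(2,4): no bracket -> illegal
(3,4): no bracket -> illegal
(4,0): no bracket -> illegal
(4,1): no bracket -> illegal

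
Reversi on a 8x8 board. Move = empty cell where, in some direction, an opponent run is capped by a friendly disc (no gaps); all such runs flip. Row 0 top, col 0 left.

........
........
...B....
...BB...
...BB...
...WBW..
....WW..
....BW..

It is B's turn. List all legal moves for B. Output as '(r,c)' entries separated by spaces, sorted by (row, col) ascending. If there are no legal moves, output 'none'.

Answer: (5,2) (5,6) (6,2) (6,3) (6,6) (7,6)

Derivation:
(4,2): no bracket -> illegal
(4,5): no bracket -> illegal
(4,6): no bracket -> illegal
(5,2): flips 1 -> legal
(5,6): flips 2 -> legal
(6,2): flips 1 -> legal
(6,3): flips 1 -> legal
(6,6): flips 1 -> legal
(7,3): no bracket -> illegal
(7,6): flips 2 -> legal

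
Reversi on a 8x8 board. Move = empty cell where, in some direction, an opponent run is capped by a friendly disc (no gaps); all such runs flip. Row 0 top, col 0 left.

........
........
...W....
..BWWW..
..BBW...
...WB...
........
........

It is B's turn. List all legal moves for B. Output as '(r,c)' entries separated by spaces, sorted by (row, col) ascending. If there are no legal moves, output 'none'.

(1,2): no bracket -> illegal
(1,3): flips 2 -> legal
(1,4): flips 1 -> legal
(2,2): no bracket -> illegal
(2,4): flips 3 -> legal
(2,5): flips 1 -> legal
(2,6): no bracket -> illegal
(3,6): flips 3 -> legal
(4,5): flips 1 -> legal
(4,6): no bracket -> illegal
(5,2): flips 1 -> legal
(5,5): no bracket -> illegal
(6,2): no bracket -> illegal
(6,3): flips 1 -> legal
(6,4): flips 1 -> legal

Answer: (1,3) (1,4) (2,4) (2,5) (3,6) (4,5) (5,2) (6,3) (6,4)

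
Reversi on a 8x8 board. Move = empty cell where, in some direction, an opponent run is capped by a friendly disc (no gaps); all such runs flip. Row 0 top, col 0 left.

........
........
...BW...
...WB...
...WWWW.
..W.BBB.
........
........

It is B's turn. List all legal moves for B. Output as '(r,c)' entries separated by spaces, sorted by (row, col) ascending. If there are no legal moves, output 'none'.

Answer: (1,4) (2,2) (2,5) (3,2) (3,5) (3,6) (3,7) (5,3) (6,1)

Derivation:
(1,3): no bracket -> illegal
(1,4): flips 1 -> legal
(1,5): no bracket -> illegal
(2,2): flips 2 -> legal
(2,5): flips 1 -> legal
(3,2): flips 2 -> legal
(3,5): flips 1 -> legal
(3,6): flips 2 -> legal
(3,7): flips 1 -> legal
(4,1): no bracket -> illegal
(4,2): no bracket -> illegal
(4,7): no bracket -> illegal
(5,1): no bracket -> illegal
(5,3): flips 2 -> legal
(5,7): no bracket -> illegal
(6,1): flips 2 -> legal
(6,2): no bracket -> illegal
(6,3): no bracket -> illegal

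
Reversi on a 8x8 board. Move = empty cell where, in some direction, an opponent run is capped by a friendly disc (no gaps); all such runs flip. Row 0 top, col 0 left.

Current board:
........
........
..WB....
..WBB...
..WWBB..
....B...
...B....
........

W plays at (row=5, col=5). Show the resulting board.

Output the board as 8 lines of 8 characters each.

Answer: ........
........
..WB....
..WWB...
..WWWB..
....BW..
...B....
........

Derivation:
Place W at (5,5); scan 8 dirs for brackets.
Dir NW: opp run (4,4) (3,3) capped by W -> flip
Dir N: opp run (4,5), next='.' -> no flip
Dir NE: first cell '.' (not opp) -> no flip
Dir W: opp run (5,4), next='.' -> no flip
Dir E: first cell '.' (not opp) -> no flip
Dir SW: first cell '.' (not opp) -> no flip
Dir S: first cell '.' (not opp) -> no flip
Dir SE: first cell '.' (not opp) -> no flip
All flips: (3,3) (4,4)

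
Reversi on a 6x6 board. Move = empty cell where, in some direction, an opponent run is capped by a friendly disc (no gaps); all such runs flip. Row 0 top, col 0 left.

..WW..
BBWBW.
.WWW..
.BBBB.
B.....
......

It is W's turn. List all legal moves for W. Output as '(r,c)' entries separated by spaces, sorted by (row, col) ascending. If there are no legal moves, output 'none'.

(0,0): flips 1 -> legal
(0,1): flips 1 -> legal
(0,4): flips 1 -> legal
(2,0): flips 1 -> legal
(2,4): flips 1 -> legal
(2,5): no bracket -> illegal
(3,0): no bracket -> illegal
(3,5): no bracket -> illegal
(4,1): flips 2 -> legal
(4,2): flips 1 -> legal
(4,3): flips 2 -> legal
(4,4): flips 1 -> legal
(4,5): flips 1 -> legal
(5,0): no bracket -> illegal
(5,1): no bracket -> illegal

Answer: (0,0) (0,1) (0,4) (2,0) (2,4) (4,1) (4,2) (4,3) (4,4) (4,5)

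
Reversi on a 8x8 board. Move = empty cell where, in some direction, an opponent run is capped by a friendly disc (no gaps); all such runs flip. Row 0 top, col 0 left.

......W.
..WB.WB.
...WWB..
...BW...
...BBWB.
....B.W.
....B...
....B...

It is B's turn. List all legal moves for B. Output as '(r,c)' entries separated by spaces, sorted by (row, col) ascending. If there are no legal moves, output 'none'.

(0,1): no bracket -> illegal
(0,2): no bracket -> illegal
(0,3): no bracket -> illegal
(0,4): no bracket -> illegal
(0,5): flips 1 -> legal
(0,7): no bracket -> illegal
(1,1): flips 1 -> legal
(1,4): flips 3 -> legal
(1,7): no bracket -> illegal
(2,1): no bracket -> illegal
(2,2): flips 2 -> legal
(2,6): no bracket -> illegal
(3,2): no bracket -> illegal
(3,5): flips 2 -> legal
(3,6): flips 1 -> legal
(4,7): no bracket -> illegal
(5,5): no bracket -> illegal
(5,7): no bracket -> illegal
(6,5): no bracket -> illegal
(6,6): flips 1 -> legal
(6,7): no bracket -> illegal

Answer: (0,5) (1,1) (1,4) (2,2) (3,5) (3,6) (6,6)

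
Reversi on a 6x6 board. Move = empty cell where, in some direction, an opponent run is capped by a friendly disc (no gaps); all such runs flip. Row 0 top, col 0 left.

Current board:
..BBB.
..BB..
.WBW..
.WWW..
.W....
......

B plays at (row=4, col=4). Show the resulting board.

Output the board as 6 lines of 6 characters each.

Answer: ..BBB.
..BB..
.WBW..
.WWB..
.W..B.
......

Derivation:
Place B at (4,4); scan 8 dirs for brackets.
Dir NW: opp run (3,3) capped by B -> flip
Dir N: first cell '.' (not opp) -> no flip
Dir NE: first cell '.' (not opp) -> no flip
Dir W: first cell '.' (not opp) -> no flip
Dir E: first cell '.' (not opp) -> no flip
Dir SW: first cell '.' (not opp) -> no flip
Dir S: first cell '.' (not opp) -> no flip
Dir SE: first cell '.' (not opp) -> no flip
All flips: (3,3)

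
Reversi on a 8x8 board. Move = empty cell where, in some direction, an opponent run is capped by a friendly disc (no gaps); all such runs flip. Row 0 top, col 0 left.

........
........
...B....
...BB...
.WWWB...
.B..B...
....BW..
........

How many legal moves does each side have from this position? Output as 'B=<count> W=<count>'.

Answer: B=7 W=7

Derivation:
-- B to move --
(3,0): no bracket -> illegal
(3,1): flips 1 -> legal
(3,2): flips 1 -> legal
(4,0): flips 3 -> legal
(5,0): no bracket -> illegal
(5,2): flips 1 -> legal
(5,3): flips 1 -> legal
(5,5): no bracket -> illegal
(5,6): no bracket -> illegal
(6,6): flips 1 -> legal
(7,4): no bracket -> illegal
(7,5): no bracket -> illegal
(7,6): flips 1 -> legal
B mobility = 7
-- W to move --
(1,2): no bracket -> illegal
(1,3): flips 2 -> legal
(1,4): no bracket -> illegal
(2,2): no bracket -> illegal
(2,4): flips 1 -> legal
(2,5): flips 1 -> legal
(3,2): no bracket -> illegal
(3,5): no bracket -> illegal
(4,0): no bracket -> illegal
(4,5): flips 1 -> legal
(5,0): no bracket -> illegal
(5,2): no bracket -> illegal
(5,3): no bracket -> illegal
(5,5): no bracket -> illegal
(6,0): flips 1 -> legal
(6,1): flips 1 -> legal
(6,2): no bracket -> illegal
(6,3): flips 1 -> legal
(7,3): no bracket -> illegal
(7,4): no bracket -> illegal
(7,5): no bracket -> illegal
W mobility = 7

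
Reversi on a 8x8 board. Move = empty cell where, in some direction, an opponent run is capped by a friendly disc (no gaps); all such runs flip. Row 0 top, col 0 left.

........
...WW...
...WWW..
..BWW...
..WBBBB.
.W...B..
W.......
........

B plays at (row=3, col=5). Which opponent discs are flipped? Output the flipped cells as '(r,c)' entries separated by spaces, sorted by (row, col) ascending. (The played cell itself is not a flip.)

Dir NW: opp run (2,4) (1,3), next='.' -> no flip
Dir N: opp run (2,5), next='.' -> no flip
Dir NE: first cell '.' (not opp) -> no flip
Dir W: opp run (3,4) (3,3) capped by B -> flip
Dir E: first cell '.' (not opp) -> no flip
Dir SW: first cell 'B' (not opp) -> no flip
Dir S: first cell 'B' (not opp) -> no flip
Dir SE: first cell 'B' (not opp) -> no flip

Answer: (3,3) (3,4)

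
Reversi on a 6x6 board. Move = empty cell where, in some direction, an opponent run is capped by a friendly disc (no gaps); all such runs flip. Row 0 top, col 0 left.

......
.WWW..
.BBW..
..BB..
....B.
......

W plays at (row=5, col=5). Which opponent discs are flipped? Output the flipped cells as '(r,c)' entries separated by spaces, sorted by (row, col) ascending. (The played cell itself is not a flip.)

Answer: (2,2) (3,3) (4,4)

Derivation:
Dir NW: opp run (4,4) (3,3) (2,2) capped by W -> flip
Dir N: first cell '.' (not opp) -> no flip
Dir NE: edge -> no flip
Dir W: first cell '.' (not opp) -> no flip
Dir E: edge -> no flip
Dir SW: edge -> no flip
Dir S: edge -> no flip
Dir SE: edge -> no flip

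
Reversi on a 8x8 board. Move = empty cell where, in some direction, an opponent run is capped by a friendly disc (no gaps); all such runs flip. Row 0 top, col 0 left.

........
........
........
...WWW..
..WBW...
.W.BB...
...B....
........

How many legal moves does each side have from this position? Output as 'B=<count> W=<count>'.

Answer: B=7 W=4

Derivation:
-- B to move --
(2,2): no bracket -> illegal
(2,3): flips 1 -> legal
(2,4): flips 2 -> legal
(2,5): flips 1 -> legal
(2,6): flips 2 -> legal
(3,1): flips 1 -> legal
(3,2): no bracket -> illegal
(3,6): no bracket -> illegal
(4,0): no bracket -> illegal
(4,1): flips 1 -> legal
(4,5): flips 1 -> legal
(4,6): no bracket -> illegal
(5,0): no bracket -> illegal
(5,2): no bracket -> illegal
(5,5): no bracket -> illegal
(6,0): no bracket -> illegal
(6,1): no bracket -> illegal
(6,2): no bracket -> illegal
B mobility = 7
-- W to move --
(3,2): no bracket -> illegal
(4,5): no bracket -> illegal
(5,2): flips 1 -> legal
(5,5): no bracket -> illegal
(6,2): flips 1 -> legal
(6,4): flips 2 -> legal
(6,5): no bracket -> illegal
(7,2): no bracket -> illegal
(7,3): flips 3 -> legal
(7,4): no bracket -> illegal
W mobility = 4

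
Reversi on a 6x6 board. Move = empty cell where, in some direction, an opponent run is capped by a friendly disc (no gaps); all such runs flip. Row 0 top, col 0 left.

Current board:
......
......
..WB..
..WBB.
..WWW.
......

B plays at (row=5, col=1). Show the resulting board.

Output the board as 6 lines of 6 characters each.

Place B at (5,1); scan 8 dirs for brackets.
Dir NW: first cell '.' (not opp) -> no flip
Dir N: first cell '.' (not opp) -> no flip
Dir NE: opp run (4,2) capped by B -> flip
Dir W: first cell '.' (not opp) -> no flip
Dir E: first cell '.' (not opp) -> no flip
Dir SW: edge -> no flip
Dir S: edge -> no flip
Dir SE: edge -> no flip
All flips: (4,2)

Answer: ......
......
..WB..
..WBB.
..BWW.
.B....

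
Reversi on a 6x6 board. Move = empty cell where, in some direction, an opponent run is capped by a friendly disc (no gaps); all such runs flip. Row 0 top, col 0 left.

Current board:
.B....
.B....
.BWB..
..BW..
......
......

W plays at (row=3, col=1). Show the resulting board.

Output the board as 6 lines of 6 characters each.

Answer: .B....
.B....
.BWB..
.WWW..
......
......

Derivation:
Place W at (3,1); scan 8 dirs for brackets.
Dir NW: first cell '.' (not opp) -> no flip
Dir N: opp run (2,1) (1,1) (0,1), next=edge -> no flip
Dir NE: first cell 'W' (not opp) -> no flip
Dir W: first cell '.' (not opp) -> no flip
Dir E: opp run (3,2) capped by W -> flip
Dir SW: first cell '.' (not opp) -> no flip
Dir S: first cell '.' (not opp) -> no flip
Dir SE: first cell '.' (not opp) -> no flip
All flips: (3,2)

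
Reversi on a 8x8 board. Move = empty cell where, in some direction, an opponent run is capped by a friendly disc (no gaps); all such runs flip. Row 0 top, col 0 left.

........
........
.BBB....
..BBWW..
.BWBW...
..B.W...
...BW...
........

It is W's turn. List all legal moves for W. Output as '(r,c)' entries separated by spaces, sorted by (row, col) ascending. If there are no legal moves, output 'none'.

Answer: (1,0) (1,1) (1,2) (2,4) (3,1) (4,0) (6,1) (6,2) (7,2)

Derivation:
(1,0): flips 3 -> legal
(1,1): flips 2 -> legal
(1,2): flips 3 -> legal
(1,3): no bracket -> illegal
(1,4): no bracket -> illegal
(2,0): no bracket -> illegal
(2,4): flips 1 -> legal
(3,0): no bracket -> illegal
(3,1): flips 2 -> legal
(4,0): flips 1 -> legal
(5,0): no bracket -> illegal
(5,1): no bracket -> illegal
(5,3): no bracket -> illegal
(6,1): flips 2 -> legal
(6,2): flips 2 -> legal
(7,2): flips 1 -> legal
(7,3): no bracket -> illegal
(7,4): no bracket -> illegal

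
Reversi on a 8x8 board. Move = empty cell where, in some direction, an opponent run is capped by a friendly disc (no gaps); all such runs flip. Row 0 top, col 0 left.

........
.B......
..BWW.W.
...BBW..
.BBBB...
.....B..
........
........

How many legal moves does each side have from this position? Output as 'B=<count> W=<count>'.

-- B to move --
(1,2): flips 1 -> legal
(1,3): flips 1 -> legal
(1,4): flips 1 -> legal
(1,5): flips 1 -> legal
(1,6): no bracket -> illegal
(1,7): flips 2 -> legal
(2,5): flips 2 -> legal
(2,7): no bracket -> illegal
(3,2): no bracket -> illegal
(3,6): flips 1 -> legal
(3,7): no bracket -> illegal
(4,5): no bracket -> illegal
(4,6): no bracket -> illegal
B mobility = 7
-- W to move --
(0,0): no bracket -> illegal
(0,1): no bracket -> illegal
(0,2): no bracket -> illegal
(1,0): no bracket -> illegal
(1,2): no bracket -> illegal
(1,3): no bracket -> illegal
(2,0): no bracket -> illegal
(2,1): flips 1 -> legal
(2,5): no bracket -> illegal
(3,0): no bracket -> illegal
(3,1): no bracket -> illegal
(3,2): flips 2 -> legal
(4,0): no bracket -> illegal
(4,5): flips 1 -> legal
(4,6): no bracket -> illegal
(5,0): no bracket -> illegal
(5,1): flips 2 -> legal
(5,2): no bracket -> illegal
(5,3): flips 3 -> legal
(5,4): flips 2 -> legal
(5,6): no bracket -> illegal
(6,4): no bracket -> illegal
(6,5): no bracket -> illegal
(6,6): no bracket -> illegal
W mobility = 6

Answer: B=7 W=6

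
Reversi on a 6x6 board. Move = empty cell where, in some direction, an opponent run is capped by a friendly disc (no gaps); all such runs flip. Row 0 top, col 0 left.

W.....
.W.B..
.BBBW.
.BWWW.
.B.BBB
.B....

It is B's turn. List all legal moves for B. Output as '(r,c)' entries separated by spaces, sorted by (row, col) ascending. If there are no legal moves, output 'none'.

Answer: (0,1) (1,4) (2,5) (3,5) (4,2)

Derivation:
(0,1): flips 1 -> legal
(0,2): no bracket -> illegal
(1,0): no bracket -> illegal
(1,2): no bracket -> illegal
(1,4): flips 2 -> legal
(1,5): no bracket -> illegal
(2,0): no bracket -> illegal
(2,5): flips 2 -> legal
(3,5): flips 4 -> legal
(4,2): flips 1 -> legal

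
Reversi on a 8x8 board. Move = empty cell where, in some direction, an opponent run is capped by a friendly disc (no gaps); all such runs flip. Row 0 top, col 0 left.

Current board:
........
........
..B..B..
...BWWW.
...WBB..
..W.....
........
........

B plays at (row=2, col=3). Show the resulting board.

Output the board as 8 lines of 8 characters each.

Place B at (2,3); scan 8 dirs for brackets.
Dir NW: first cell '.' (not opp) -> no flip
Dir N: first cell '.' (not opp) -> no flip
Dir NE: first cell '.' (not opp) -> no flip
Dir W: first cell 'B' (not opp) -> no flip
Dir E: first cell '.' (not opp) -> no flip
Dir SW: first cell '.' (not opp) -> no flip
Dir S: first cell 'B' (not opp) -> no flip
Dir SE: opp run (3,4) capped by B -> flip
All flips: (3,4)

Answer: ........
........
..BB.B..
...BBWW.
...WBB..
..W.....
........
........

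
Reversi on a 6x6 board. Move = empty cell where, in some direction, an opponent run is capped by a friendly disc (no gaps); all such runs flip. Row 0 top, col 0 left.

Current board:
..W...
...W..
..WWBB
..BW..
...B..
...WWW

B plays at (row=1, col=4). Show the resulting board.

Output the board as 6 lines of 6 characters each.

Place B at (1,4); scan 8 dirs for brackets.
Dir NW: first cell '.' (not opp) -> no flip
Dir N: first cell '.' (not opp) -> no flip
Dir NE: first cell '.' (not opp) -> no flip
Dir W: opp run (1,3), next='.' -> no flip
Dir E: first cell '.' (not opp) -> no flip
Dir SW: opp run (2,3) capped by B -> flip
Dir S: first cell 'B' (not opp) -> no flip
Dir SE: first cell 'B' (not opp) -> no flip
All flips: (2,3)

Answer: ..W...
...WB.
..WBBB
..BW..
...B..
...WWW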